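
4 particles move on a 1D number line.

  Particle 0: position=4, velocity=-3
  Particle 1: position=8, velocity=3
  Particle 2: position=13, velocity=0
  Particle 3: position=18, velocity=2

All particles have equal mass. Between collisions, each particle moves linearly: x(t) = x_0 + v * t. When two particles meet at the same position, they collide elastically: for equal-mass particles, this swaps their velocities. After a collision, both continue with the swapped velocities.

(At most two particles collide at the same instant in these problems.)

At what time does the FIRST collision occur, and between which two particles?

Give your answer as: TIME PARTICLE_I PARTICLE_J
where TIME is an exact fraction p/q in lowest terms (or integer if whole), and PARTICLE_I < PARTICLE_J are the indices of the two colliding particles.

Pair (0,1): pos 4,8 vel -3,3 -> not approaching (rel speed -6 <= 0)
Pair (1,2): pos 8,13 vel 3,0 -> gap=5, closing at 3/unit, collide at t=5/3
Pair (2,3): pos 13,18 vel 0,2 -> not approaching (rel speed -2 <= 0)
Earliest collision: t=5/3 between 1 and 2

Answer: 5/3 1 2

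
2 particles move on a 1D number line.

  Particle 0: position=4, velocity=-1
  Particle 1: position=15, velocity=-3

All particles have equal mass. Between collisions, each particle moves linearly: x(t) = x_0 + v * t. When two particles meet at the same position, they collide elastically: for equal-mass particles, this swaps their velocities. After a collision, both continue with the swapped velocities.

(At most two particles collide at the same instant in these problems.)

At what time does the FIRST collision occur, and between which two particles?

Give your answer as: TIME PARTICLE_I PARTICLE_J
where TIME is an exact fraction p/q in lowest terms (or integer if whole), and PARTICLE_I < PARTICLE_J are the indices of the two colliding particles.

Answer: 11/2 0 1

Derivation:
Pair (0,1): pos 4,15 vel -1,-3 -> gap=11, closing at 2/unit, collide at t=11/2
Earliest collision: t=11/2 between 0 and 1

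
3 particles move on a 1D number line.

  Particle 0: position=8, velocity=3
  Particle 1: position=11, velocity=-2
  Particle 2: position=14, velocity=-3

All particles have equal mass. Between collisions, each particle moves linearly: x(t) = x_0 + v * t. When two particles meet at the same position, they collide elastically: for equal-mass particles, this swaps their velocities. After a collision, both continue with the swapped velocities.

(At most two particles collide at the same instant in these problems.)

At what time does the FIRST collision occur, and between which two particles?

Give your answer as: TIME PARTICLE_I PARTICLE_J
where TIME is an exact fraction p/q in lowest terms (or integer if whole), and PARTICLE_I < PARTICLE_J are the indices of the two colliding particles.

Pair (0,1): pos 8,11 vel 3,-2 -> gap=3, closing at 5/unit, collide at t=3/5
Pair (1,2): pos 11,14 vel -2,-3 -> gap=3, closing at 1/unit, collide at t=3
Earliest collision: t=3/5 between 0 and 1

Answer: 3/5 0 1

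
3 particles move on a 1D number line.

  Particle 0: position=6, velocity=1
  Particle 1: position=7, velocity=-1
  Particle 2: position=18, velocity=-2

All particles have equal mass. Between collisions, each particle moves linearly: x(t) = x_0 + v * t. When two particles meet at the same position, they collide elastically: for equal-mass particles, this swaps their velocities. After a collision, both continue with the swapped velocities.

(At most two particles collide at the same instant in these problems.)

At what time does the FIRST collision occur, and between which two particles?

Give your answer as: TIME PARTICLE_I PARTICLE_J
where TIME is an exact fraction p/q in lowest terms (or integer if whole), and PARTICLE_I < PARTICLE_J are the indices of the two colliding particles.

Pair (0,1): pos 6,7 vel 1,-1 -> gap=1, closing at 2/unit, collide at t=1/2
Pair (1,2): pos 7,18 vel -1,-2 -> gap=11, closing at 1/unit, collide at t=11
Earliest collision: t=1/2 between 0 and 1

Answer: 1/2 0 1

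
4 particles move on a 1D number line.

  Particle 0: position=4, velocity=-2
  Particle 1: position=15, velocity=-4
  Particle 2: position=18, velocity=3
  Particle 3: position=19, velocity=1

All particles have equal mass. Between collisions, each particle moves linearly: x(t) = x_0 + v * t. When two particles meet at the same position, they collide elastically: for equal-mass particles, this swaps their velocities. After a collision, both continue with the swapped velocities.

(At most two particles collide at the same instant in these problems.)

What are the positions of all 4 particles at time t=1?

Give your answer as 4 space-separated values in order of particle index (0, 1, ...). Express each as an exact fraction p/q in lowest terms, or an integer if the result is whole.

Answer: 2 11 20 21

Derivation:
Collision at t=1/2: particles 2 and 3 swap velocities; positions: p0=3 p1=13 p2=39/2 p3=39/2; velocities now: v0=-2 v1=-4 v2=1 v3=3
Advance to t=1 (no further collisions before then); velocities: v0=-2 v1=-4 v2=1 v3=3; positions = 2 11 20 21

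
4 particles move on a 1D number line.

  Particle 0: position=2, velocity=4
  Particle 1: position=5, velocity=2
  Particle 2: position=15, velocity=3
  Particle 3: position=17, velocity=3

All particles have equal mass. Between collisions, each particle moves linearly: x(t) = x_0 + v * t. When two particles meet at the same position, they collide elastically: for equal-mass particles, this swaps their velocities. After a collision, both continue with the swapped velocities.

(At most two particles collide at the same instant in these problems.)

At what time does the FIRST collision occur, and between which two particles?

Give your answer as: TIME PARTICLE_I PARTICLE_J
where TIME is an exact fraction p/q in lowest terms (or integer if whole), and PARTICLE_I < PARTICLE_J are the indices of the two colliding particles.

Pair (0,1): pos 2,5 vel 4,2 -> gap=3, closing at 2/unit, collide at t=3/2
Pair (1,2): pos 5,15 vel 2,3 -> not approaching (rel speed -1 <= 0)
Pair (2,3): pos 15,17 vel 3,3 -> not approaching (rel speed 0 <= 0)
Earliest collision: t=3/2 between 0 and 1

Answer: 3/2 0 1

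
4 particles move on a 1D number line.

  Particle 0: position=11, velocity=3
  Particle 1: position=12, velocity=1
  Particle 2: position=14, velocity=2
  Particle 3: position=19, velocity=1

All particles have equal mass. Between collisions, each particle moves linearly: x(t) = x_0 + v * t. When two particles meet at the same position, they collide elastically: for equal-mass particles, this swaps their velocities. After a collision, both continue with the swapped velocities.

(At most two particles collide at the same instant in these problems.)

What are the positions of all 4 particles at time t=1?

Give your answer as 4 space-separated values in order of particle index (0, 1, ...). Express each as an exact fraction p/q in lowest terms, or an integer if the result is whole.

Collision at t=1/2: particles 0 and 1 swap velocities; positions: p0=25/2 p1=25/2 p2=15 p3=39/2; velocities now: v0=1 v1=3 v2=2 v3=1
Advance to t=1 (no further collisions before then); velocities: v0=1 v1=3 v2=2 v3=1; positions = 13 14 16 20

Answer: 13 14 16 20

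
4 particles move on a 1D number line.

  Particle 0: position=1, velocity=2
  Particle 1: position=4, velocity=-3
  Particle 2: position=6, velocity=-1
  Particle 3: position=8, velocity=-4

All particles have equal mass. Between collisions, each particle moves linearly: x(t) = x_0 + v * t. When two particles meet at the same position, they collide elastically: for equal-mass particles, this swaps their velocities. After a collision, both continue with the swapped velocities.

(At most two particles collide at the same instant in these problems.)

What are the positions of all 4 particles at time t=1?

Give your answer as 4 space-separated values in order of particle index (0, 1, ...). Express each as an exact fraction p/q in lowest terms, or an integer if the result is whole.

Collision at t=3/5: particles 0 and 1 swap velocities; positions: p0=11/5 p1=11/5 p2=27/5 p3=28/5; velocities now: v0=-3 v1=2 v2=-1 v3=-4
Collision at t=2/3: particles 2 and 3 swap velocities; positions: p0=2 p1=7/3 p2=16/3 p3=16/3; velocities now: v0=-3 v1=2 v2=-4 v3=-1
Advance to t=1 (no further collisions before then); velocities: v0=-3 v1=2 v2=-4 v3=-1; positions = 1 3 4 5

Answer: 1 3 4 5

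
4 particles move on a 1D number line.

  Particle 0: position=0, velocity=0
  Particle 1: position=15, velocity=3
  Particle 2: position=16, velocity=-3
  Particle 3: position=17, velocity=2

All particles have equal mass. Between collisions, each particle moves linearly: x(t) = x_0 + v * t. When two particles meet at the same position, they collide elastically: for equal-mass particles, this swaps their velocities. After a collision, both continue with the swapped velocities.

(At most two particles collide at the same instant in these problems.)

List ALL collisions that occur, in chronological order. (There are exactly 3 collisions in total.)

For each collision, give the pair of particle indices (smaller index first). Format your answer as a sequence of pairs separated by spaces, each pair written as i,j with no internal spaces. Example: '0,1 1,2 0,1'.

Collision at t=1/6: particles 1 and 2 swap velocities; positions: p0=0 p1=31/2 p2=31/2 p3=52/3; velocities now: v0=0 v1=-3 v2=3 v3=2
Collision at t=2: particles 2 and 3 swap velocities; positions: p0=0 p1=10 p2=21 p3=21; velocities now: v0=0 v1=-3 v2=2 v3=3
Collision at t=16/3: particles 0 and 1 swap velocities; positions: p0=0 p1=0 p2=83/3 p3=31; velocities now: v0=-3 v1=0 v2=2 v3=3

Answer: 1,2 2,3 0,1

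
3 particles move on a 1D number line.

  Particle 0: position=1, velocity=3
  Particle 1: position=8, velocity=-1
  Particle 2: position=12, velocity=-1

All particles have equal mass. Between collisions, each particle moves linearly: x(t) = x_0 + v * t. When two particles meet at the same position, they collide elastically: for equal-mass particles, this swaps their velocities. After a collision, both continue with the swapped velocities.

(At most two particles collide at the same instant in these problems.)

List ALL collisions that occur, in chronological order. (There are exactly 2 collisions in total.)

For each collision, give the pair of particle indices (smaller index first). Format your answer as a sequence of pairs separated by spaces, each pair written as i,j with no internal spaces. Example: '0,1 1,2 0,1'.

Answer: 0,1 1,2

Derivation:
Collision at t=7/4: particles 0 and 1 swap velocities; positions: p0=25/4 p1=25/4 p2=41/4; velocities now: v0=-1 v1=3 v2=-1
Collision at t=11/4: particles 1 and 2 swap velocities; positions: p0=21/4 p1=37/4 p2=37/4; velocities now: v0=-1 v1=-1 v2=3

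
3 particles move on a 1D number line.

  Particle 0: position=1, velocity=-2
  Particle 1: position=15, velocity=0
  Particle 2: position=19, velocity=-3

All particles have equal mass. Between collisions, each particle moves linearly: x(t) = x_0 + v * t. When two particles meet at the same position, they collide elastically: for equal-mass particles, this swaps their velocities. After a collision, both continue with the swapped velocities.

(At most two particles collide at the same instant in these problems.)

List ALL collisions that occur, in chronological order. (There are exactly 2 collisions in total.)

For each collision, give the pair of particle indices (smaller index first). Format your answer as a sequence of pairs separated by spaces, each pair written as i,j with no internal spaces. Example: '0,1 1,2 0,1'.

Answer: 1,2 0,1

Derivation:
Collision at t=4/3: particles 1 and 2 swap velocities; positions: p0=-5/3 p1=15 p2=15; velocities now: v0=-2 v1=-3 v2=0
Collision at t=18: particles 0 and 1 swap velocities; positions: p0=-35 p1=-35 p2=15; velocities now: v0=-3 v1=-2 v2=0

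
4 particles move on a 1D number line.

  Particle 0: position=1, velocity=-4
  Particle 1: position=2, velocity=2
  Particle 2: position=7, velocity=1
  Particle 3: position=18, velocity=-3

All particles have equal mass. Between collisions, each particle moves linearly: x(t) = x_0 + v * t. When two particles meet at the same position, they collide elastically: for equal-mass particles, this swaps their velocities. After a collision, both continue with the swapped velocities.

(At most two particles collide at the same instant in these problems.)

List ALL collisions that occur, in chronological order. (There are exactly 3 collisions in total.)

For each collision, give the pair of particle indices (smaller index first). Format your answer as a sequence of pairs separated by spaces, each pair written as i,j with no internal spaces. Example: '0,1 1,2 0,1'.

Collision at t=11/4: particles 2 and 3 swap velocities; positions: p0=-10 p1=15/2 p2=39/4 p3=39/4; velocities now: v0=-4 v1=2 v2=-3 v3=1
Collision at t=16/5: particles 1 and 2 swap velocities; positions: p0=-59/5 p1=42/5 p2=42/5 p3=51/5; velocities now: v0=-4 v1=-3 v2=2 v3=1
Collision at t=5: particles 2 and 3 swap velocities; positions: p0=-19 p1=3 p2=12 p3=12; velocities now: v0=-4 v1=-3 v2=1 v3=2

Answer: 2,3 1,2 2,3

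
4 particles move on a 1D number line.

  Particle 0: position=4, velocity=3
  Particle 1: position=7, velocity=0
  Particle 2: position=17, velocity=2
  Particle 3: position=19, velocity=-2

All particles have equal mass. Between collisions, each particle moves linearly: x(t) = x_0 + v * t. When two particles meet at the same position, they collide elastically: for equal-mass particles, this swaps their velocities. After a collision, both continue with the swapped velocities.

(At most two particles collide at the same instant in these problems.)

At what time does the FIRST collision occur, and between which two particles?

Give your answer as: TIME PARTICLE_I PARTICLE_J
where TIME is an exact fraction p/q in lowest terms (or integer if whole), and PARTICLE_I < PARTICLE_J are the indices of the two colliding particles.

Answer: 1/2 2 3

Derivation:
Pair (0,1): pos 4,7 vel 3,0 -> gap=3, closing at 3/unit, collide at t=1
Pair (1,2): pos 7,17 vel 0,2 -> not approaching (rel speed -2 <= 0)
Pair (2,3): pos 17,19 vel 2,-2 -> gap=2, closing at 4/unit, collide at t=1/2
Earliest collision: t=1/2 between 2 and 3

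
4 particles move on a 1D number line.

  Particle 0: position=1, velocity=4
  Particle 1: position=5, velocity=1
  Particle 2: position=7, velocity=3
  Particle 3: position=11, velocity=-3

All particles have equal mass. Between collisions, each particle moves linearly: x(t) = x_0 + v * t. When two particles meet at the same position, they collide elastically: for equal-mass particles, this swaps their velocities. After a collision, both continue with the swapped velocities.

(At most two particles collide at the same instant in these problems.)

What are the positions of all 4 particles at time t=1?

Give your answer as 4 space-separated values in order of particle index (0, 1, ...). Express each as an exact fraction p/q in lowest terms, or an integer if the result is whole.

Answer: 5 6 8 10

Derivation:
Collision at t=2/3: particles 2 and 3 swap velocities; positions: p0=11/3 p1=17/3 p2=9 p3=9; velocities now: v0=4 v1=1 v2=-3 v3=3
Advance to t=1 (no further collisions before then); velocities: v0=4 v1=1 v2=-3 v3=3; positions = 5 6 8 10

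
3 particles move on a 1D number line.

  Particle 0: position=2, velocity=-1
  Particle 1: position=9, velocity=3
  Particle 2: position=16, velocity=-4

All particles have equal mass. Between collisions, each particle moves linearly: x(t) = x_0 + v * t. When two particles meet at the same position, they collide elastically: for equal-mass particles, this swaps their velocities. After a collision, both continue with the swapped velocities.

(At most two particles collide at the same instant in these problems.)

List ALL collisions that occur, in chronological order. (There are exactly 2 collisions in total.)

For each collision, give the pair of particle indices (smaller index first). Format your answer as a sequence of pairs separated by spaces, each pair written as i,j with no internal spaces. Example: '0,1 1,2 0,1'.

Collision at t=1: particles 1 and 2 swap velocities; positions: p0=1 p1=12 p2=12; velocities now: v0=-1 v1=-4 v2=3
Collision at t=14/3: particles 0 and 1 swap velocities; positions: p0=-8/3 p1=-8/3 p2=23; velocities now: v0=-4 v1=-1 v2=3

Answer: 1,2 0,1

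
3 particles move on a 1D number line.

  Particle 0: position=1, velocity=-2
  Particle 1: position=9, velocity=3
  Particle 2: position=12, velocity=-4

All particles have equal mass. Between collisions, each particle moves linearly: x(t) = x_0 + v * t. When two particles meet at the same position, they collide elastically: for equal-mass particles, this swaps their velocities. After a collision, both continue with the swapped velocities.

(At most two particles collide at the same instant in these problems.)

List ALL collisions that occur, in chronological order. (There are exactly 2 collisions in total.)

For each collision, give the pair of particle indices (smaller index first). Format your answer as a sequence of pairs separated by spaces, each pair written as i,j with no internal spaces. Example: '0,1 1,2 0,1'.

Collision at t=3/7: particles 1 and 2 swap velocities; positions: p0=1/7 p1=72/7 p2=72/7; velocities now: v0=-2 v1=-4 v2=3
Collision at t=11/2: particles 0 and 1 swap velocities; positions: p0=-10 p1=-10 p2=51/2; velocities now: v0=-4 v1=-2 v2=3

Answer: 1,2 0,1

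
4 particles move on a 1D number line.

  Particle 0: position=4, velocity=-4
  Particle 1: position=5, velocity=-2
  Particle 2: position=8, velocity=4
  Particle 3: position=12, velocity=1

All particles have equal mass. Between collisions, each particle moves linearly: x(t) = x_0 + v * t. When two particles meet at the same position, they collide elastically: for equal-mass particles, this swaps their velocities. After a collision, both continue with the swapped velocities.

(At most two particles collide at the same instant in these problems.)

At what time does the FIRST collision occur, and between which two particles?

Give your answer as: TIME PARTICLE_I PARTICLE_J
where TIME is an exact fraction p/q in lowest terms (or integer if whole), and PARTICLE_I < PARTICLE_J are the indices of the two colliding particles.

Pair (0,1): pos 4,5 vel -4,-2 -> not approaching (rel speed -2 <= 0)
Pair (1,2): pos 5,8 vel -2,4 -> not approaching (rel speed -6 <= 0)
Pair (2,3): pos 8,12 vel 4,1 -> gap=4, closing at 3/unit, collide at t=4/3
Earliest collision: t=4/3 between 2 and 3

Answer: 4/3 2 3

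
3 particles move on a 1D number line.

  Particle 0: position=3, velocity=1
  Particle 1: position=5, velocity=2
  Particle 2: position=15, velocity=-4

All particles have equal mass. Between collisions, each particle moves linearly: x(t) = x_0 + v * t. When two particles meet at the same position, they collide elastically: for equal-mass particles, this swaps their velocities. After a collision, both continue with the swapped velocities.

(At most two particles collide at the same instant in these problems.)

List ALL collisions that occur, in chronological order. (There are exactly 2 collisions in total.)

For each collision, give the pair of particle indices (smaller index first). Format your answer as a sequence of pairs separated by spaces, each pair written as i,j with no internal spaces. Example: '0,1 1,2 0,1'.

Answer: 1,2 0,1

Derivation:
Collision at t=5/3: particles 1 and 2 swap velocities; positions: p0=14/3 p1=25/3 p2=25/3; velocities now: v0=1 v1=-4 v2=2
Collision at t=12/5: particles 0 and 1 swap velocities; positions: p0=27/5 p1=27/5 p2=49/5; velocities now: v0=-4 v1=1 v2=2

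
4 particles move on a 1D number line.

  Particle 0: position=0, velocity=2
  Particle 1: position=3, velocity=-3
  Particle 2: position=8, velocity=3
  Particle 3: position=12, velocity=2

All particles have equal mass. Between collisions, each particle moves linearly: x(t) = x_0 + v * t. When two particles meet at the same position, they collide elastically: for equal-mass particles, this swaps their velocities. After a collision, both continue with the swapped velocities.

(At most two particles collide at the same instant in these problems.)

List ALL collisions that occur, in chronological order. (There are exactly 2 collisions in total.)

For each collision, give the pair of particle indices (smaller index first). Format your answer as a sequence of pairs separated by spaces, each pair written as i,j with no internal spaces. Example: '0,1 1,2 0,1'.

Collision at t=3/5: particles 0 and 1 swap velocities; positions: p0=6/5 p1=6/5 p2=49/5 p3=66/5; velocities now: v0=-3 v1=2 v2=3 v3=2
Collision at t=4: particles 2 and 3 swap velocities; positions: p0=-9 p1=8 p2=20 p3=20; velocities now: v0=-3 v1=2 v2=2 v3=3

Answer: 0,1 2,3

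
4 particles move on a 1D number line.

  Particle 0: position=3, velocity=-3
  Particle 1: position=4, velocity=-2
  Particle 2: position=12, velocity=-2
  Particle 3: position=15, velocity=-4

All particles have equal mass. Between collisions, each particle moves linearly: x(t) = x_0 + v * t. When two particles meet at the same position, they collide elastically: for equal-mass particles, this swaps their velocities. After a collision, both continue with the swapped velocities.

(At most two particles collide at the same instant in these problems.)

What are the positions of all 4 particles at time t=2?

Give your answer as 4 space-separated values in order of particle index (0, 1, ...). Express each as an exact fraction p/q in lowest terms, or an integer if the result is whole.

Collision at t=3/2: particles 2 and 3 swap velocities; positions: p0=-3/2 p1=1 p2=9 p3=9; velocities now: v0=-3 v1=-2 v2=-4 v3=-2
Advance to t=2 (no further collisions before then); velocities: v0=-3 v1=-2 v2=-4 v3=-2; positions = -3 0 7 8

Answer: -3 0 7 8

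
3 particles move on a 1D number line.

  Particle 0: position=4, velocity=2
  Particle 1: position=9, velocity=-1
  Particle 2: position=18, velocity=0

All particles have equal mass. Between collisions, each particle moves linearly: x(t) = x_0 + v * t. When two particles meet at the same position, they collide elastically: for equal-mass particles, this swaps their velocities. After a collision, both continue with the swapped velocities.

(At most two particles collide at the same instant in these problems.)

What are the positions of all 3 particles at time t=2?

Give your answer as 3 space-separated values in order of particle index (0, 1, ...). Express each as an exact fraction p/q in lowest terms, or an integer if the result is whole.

Collision at t=5/3: particles 0 and 1 swap velocities; positions: p0=22/3 p1=22/3 p2=18; velocities now: v0=-1 v1=2 v2=0
Advance to t=2 (no further collisions before then); velocities: v0=-1 v1=2 v2=0; positions = 7 8 18

Answer: 7 8 18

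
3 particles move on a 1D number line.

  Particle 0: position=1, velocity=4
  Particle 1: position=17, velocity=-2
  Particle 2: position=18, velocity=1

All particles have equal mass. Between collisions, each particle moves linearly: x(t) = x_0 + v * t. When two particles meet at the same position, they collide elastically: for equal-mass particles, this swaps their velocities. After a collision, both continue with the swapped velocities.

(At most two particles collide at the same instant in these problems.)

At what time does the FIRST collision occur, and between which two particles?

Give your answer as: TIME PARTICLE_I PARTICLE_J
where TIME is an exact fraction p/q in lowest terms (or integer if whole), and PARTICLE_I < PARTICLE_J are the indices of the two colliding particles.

Answer: 8/3 0 1

Derivation:
Pair (0,1): pos 1,17 vel 4,-2 -> gap=16, closing at 6/unit, collide at t=8/3
Pair (1,2): pos 17,18 vel -2,1 -> not approaching (rel speed -3 <= 0)
Earliest collision: t=8/3 between 0 and 1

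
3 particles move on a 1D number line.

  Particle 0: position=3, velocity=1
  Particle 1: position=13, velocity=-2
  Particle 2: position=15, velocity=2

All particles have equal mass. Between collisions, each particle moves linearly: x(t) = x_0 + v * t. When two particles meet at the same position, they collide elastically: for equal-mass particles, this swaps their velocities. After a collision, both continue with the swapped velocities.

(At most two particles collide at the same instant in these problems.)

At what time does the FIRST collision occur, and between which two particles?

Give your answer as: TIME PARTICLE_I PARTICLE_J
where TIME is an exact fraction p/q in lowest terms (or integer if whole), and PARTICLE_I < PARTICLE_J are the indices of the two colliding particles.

Pair (0,1): pos 3,13 vel 1,-2 -> gap=10, closing at 3/unit, collide at t=10/3
Pair (1,2): pos 13,15 vel -2,2 -> not approaching (rel speed -4 <= 0)
Earliest collision: t=10/3 between 0 and 1

Answer: 10/3 0 1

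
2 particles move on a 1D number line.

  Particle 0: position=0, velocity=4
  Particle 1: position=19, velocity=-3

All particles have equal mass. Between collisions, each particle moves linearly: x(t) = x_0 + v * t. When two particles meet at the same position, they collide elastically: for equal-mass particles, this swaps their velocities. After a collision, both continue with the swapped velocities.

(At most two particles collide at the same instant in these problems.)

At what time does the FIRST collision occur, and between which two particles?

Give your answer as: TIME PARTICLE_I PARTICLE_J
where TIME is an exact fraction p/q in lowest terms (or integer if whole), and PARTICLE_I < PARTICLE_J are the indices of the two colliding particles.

Pair (0,1): pos 0,19 vel 4,-3 -> gap=19, closing at 7/unit, collide at t=19/7
Earliest collision: t=19/7 between 0 and 1

Answer: 19/7 0 1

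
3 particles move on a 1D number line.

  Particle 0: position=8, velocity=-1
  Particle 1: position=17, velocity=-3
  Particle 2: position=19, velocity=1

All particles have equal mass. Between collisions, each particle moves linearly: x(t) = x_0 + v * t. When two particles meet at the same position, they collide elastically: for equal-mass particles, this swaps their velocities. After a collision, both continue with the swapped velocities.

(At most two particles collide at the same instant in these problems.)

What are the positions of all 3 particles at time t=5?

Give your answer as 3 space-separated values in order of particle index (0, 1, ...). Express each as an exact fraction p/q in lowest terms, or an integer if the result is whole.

Answer: 2 3 24

Derivation:
Collision at t=9/2: particles 0 and 1 swap velocities; positions: p0=7/2 p1=7/2 p2=47/2; velocities now: v0=-3 v1=-1 v2=1
Advance to t=5 (no further collisions before then); velocities: v0=-3 v1=-1 v2=1; positions = 2 3 24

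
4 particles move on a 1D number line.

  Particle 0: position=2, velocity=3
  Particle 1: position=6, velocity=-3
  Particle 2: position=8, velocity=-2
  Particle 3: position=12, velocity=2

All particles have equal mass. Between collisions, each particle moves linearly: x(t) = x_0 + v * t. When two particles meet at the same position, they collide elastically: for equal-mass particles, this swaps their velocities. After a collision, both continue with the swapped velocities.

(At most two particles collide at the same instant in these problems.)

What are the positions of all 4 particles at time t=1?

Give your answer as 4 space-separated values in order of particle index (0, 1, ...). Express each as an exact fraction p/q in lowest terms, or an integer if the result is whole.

Collision at t=2/3: particles 0 and 1 swap velocities; positions: p0=4 p1=4 p2=20/3 p3=40/3; velocities now: v0=-3 v1=3 v2=-2 v3=2
Advance to t=1 (no further collisions before then); velocities: v0=-3 v1=3 v2=-2 v3=2; positions = 3 5 6 14

Answer: 3 5 6 14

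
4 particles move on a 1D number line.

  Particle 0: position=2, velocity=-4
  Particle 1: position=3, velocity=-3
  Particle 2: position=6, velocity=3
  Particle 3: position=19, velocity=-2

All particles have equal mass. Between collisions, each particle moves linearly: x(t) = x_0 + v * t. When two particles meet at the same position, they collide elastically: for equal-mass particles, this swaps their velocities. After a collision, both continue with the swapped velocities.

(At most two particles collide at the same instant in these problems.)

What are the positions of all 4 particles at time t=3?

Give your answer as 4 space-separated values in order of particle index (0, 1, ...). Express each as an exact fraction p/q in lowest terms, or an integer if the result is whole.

Collision at t=13/5: particles 2 and 3 swap velocities; positions: p0=-42/5 p1=-24/5 p2=69/5 p3=69/5; velocities now: v0=-4 v1=-3 v2=-2 v3=3
Advance to t=3 (no further collisions before then); velocities: v0=-4 v1=-3 v2=-2 v3=3; positions = -10 -6 13 15

Answer: -10 -6 13 15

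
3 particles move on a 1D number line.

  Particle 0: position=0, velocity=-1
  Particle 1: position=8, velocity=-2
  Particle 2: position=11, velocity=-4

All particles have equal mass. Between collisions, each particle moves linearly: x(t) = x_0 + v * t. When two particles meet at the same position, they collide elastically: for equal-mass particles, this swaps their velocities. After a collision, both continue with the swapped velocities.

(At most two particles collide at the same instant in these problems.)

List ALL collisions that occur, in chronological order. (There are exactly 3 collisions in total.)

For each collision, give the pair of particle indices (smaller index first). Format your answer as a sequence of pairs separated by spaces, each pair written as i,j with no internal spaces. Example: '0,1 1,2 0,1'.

Answer: 1,2 0,1 1,2

Derivation:
Collision at t=3/2: particles 1 and 2 swap velocities; positions: p0=-3/2 p1=5 p2=5; velocities now: v0=-1 v1=-4 v2=-2
Collision at t=11/3: particles 0 and 1 swap velocities; positions: p0=-11/3 p1=-11/3 p2=2/3; velocities now: v0=-4 v1=-1 v2=-2
Collision at t=8: particles 1 and 2 swap velocities; positions: p0=-21 p1=-8 p2=-8; velocities now: v0=-4 v1=-2 v2=-1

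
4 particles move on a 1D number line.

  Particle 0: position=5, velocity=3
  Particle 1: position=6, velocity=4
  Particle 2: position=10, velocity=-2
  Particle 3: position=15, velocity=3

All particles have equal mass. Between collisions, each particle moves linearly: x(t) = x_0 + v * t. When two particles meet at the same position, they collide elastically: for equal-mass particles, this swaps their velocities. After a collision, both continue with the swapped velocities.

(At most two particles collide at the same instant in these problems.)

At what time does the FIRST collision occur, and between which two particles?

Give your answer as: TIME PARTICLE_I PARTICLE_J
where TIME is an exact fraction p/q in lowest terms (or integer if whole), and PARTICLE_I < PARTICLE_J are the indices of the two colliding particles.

Answer: 2/3 1 2

Derivation:
Pair (0,1): pos 5,6 vel 3,4 -> not approaching (rel speed -1 <= 0)
Pair (1,2): pos 6,10 vel 4,-2 -> gap=4, closing at 6/unit, collide at t=2/3
Pair (2,3): pos 10,15 vel -2,3 -> not approaching (rel speed -5 <= 0)
Earliest collision: t=2/3 between 1 and 2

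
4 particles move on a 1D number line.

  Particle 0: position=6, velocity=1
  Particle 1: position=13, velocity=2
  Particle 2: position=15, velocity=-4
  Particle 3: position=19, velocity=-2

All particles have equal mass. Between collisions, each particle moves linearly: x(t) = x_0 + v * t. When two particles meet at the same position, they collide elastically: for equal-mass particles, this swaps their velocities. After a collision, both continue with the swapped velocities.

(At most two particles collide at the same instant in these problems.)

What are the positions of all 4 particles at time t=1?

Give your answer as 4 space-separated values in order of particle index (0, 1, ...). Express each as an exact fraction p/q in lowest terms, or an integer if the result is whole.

Collision at t=1/3: particles 1 and 2 swap velocities; positions: p0=19/3 p1=41/3 p2=41/3 p3=55/3; velocities now: v0=1 v1=-4 v2=2 v3=-2
Advance to t=1 (no further collisions before then); velocities: v0=1 v1=-4 v2=2 v3=-2; positions = 7 11 15 17

Answer: 7 11 15 17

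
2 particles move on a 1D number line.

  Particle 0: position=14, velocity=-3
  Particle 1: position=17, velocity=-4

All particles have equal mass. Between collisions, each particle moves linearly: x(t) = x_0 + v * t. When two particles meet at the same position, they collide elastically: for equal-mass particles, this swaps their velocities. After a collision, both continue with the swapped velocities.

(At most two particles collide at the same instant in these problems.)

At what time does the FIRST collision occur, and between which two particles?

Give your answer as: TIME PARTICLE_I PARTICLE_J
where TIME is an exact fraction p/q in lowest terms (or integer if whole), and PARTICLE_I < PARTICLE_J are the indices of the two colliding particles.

Answer: 3 0 1

Derivation:
Pair (0,1): pos 14,17 vel -3,-4 -> gap=3, closing at 1/unit, collide at t=3
Earliest collision: t=3 between 0 and 1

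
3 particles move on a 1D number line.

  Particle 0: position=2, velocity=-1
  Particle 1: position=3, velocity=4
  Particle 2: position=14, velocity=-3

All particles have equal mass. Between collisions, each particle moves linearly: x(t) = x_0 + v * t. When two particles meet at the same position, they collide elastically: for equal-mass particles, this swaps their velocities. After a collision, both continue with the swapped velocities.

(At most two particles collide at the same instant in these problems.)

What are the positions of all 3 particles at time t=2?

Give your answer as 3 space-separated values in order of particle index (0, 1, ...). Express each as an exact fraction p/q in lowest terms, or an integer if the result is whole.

Collision at t=11/7: particles 1 and 2 swap velocities; positions: p0=3/7 p1=65/7 p2=65/7; velocities now: v0=-1 v1=-3 v2=4
Advance to t=2 (no further collisions before then); velocities: v0=-1 v1=-3 v2=4; positions = 0 8 11

Answer: 0 8 11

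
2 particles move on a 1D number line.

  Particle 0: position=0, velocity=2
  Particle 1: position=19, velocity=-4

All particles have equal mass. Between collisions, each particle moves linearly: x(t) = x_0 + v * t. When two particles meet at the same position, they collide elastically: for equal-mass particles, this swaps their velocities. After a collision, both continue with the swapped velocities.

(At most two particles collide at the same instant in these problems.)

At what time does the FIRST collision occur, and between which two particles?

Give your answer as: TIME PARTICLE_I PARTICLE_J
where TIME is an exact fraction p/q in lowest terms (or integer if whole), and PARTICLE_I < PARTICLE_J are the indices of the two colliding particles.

Pair (0,1): pos 0,19 vel 2,-4 -> gap=19, closing at 6/unit, collide at t=19/6
Earliest collision: t=19/6 between 0 and 1

Answer: 19/6 0 1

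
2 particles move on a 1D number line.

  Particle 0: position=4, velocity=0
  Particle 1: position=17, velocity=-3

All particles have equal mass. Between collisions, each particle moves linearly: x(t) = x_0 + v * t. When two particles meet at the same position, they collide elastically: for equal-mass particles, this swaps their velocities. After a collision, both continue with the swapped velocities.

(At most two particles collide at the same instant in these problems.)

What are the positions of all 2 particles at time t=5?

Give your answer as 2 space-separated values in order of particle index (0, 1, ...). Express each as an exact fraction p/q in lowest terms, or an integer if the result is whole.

Answer: 2 4

Derivation:
Collision at t=13/3: particles 0 and 1 swap velocities; positions: p0=4 p1=4; velocities now: v0=-3 v1=0
Advance to t=5 (no further collisions before then); velocities: v0=-3 v1=0; positions = 2 4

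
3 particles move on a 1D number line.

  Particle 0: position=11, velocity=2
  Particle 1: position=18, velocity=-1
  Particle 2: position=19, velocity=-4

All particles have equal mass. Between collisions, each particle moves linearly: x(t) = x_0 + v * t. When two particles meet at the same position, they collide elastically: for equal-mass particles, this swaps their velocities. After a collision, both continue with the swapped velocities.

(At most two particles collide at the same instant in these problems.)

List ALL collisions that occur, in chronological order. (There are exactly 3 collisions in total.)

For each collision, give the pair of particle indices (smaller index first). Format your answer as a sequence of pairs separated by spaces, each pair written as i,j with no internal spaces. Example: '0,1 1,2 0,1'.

Collision at t=1/3: particles 1 and 2 swap velocities; positions: p0=35/3 p1=53/3 p2=53/3; velocities now: v0=2 v1=-4 v2=-1
Collision at t=4/3: particles 0 and 1 swap velocities; positions: p0=41/3 p1=41/3 p2=50/3; velocities now: v0=-4 v1=2 v2=-1
Collision at t=7/3: particles 1 and 2 swap velocities; positions: p0=29/3 p1=47/3 p2=47/3; velocities now: v0=-4 v1=-1 v2=2

Answer: 1,2 0,1 1,2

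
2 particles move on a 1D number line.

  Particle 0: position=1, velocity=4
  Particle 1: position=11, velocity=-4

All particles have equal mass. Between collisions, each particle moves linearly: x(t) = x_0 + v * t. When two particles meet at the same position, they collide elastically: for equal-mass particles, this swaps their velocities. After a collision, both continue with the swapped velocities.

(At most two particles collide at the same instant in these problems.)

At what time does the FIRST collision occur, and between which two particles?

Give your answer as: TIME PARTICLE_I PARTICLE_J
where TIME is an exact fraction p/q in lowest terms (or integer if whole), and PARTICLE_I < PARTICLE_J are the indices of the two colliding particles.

Answer: 5/4 0 1

Derivation:
Pair (0,1): pos 1,11 vel 4,-4 -> gap=10, closing at 8/unit, collide at t=5/4
Earliest collision: t=5/4 between 0 and 1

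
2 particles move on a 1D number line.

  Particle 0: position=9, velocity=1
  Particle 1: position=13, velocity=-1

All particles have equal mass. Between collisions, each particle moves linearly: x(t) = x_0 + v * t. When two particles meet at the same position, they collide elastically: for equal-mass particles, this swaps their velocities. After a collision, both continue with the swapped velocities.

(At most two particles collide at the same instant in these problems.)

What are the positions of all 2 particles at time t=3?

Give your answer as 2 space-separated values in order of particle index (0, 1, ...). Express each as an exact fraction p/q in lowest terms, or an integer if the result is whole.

Answer: 10 12

Derivation:
Collision at t=2: particles 0 and 1 swap velocities; positions: p0=11 p1=11; velocities now: v0=-1 v1=1
Advance to t=3 (no further collisions before then); velocities: v0=-1 v1=1; positions = 10 12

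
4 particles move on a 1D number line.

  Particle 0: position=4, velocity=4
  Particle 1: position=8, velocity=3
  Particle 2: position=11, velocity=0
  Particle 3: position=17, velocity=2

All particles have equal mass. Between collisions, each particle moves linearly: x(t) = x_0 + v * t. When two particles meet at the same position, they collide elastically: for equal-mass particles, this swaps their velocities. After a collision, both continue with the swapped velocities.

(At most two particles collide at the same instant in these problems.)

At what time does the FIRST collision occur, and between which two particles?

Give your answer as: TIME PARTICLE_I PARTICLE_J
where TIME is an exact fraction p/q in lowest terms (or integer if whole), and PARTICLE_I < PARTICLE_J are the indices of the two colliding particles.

Answer: 1 1 2

Derivation:
Pair (0,1): pos 4,8 vel 4,3 -> gap=4, closing at 1/unit, collide at t=4
Pair (1,2): pos 8,11 vel 3,0 -> gap=3, closing at 3/unit, collide at t=1
Pair (2,3): pos 11,17 vel 0,2 -> not approaching (rel speed -2 <= 0)
Earliest collision: t=1 between 1 and 2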